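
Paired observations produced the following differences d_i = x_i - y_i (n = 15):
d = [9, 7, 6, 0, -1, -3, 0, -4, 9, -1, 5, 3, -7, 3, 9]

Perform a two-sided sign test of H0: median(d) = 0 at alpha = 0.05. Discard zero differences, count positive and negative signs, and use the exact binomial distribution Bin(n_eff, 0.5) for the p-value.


Step 1: Discard zero differences. Original n = 15; n_eff = number of nonzero differences = 13.
Nonzero differences (with sign): +9, +7, +6, -1, -3, -4, +9, -1, +5, +3, -7, +3, +9
Step 2: Count signs: positive = 8, negative = 5.
Step 3: Under H0: P(positive) = 0.5, so the number of positives S ~ Bin(13, 0.5).
Step 4: Two-sided exact p-value = sum of Bin(13,0.5) probabilities at or below the observed probability = 0.581055.
Step 5: alpha = 0.05. fail to reject H0.

n_eff = 13, pos = 8, neg = 5, p = 0.581055, fail to reject H0.


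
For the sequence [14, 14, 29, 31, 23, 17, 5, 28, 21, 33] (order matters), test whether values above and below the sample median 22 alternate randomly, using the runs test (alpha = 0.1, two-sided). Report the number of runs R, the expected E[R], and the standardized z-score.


Step 1: Compute median = 22; label A = above, B = below.
Labels in order: BBAAABBABA  (n_A = 5, n_B = 5)
Step 2: Count runs R = 6.
Step 3: Under H0 (random ordering), E[R] = 2*n_A*n_B/(n_A+n_B) + 1 = 2*5*5/10 + 1 = 6.0000.
        Var[R] = 2*n_A*n_B*(2*n_A*n_B - n_A - n_B) / ((n_A+n_B)^2 * (n_A+n_B-1)) = 2000/900 = 2.2222.
        SD[R] = 1.4907.
Step 4: R = E[R], so z = 0 with no continuity correction.
Step 5: Two-sided p-value via normal approximation = 2*(1 - Phi(|z|)) = 1.000000.
Step 6: alpha = 0.1. fail to reject H0.

R = 6, z = 0.0000, p = 1.000000, fail to reject H0.


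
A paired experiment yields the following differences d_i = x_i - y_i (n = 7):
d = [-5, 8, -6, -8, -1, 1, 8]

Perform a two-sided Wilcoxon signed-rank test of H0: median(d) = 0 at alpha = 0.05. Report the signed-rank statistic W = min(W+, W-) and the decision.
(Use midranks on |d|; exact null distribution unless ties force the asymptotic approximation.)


Step 1: Drop any zero differences (none here) and take |d_i|.
|d| = [5, 8, 6, 8, 1, 1, 8]
Step 2: Midrank |d_i| (ties get averaged ranks).
ranks: |5|->3, |8|->6, |6|->4, |8|->6, |1|->1.5, |1|->1.5, |8|->6
Step 3: Attach original signs; sum ranks with positive sign and with negative sign.
W+ = 6 + 1.5 + 6 = 13.5
W- = 3 + 4 + 6 + 1.5 = 14.5
(Check: W+ + W- = 28 should equal n(n+1)/2 = 28.)
Step 4: Test statistic W = min(W+, W-) = 13.5.
Step 5: Ties in |d|, so use the tie-corrected normal approximation.
        E[W] = n(n+1)/4 = 7*8/4 = 14.
        Tie groups: |d|=1 (t=2), |d|=8 (t=3); sum(t^3 - t) = 30.
        Var[W] = n(n+1)(2n+1)/24 - sum(t^3-t)/48 = 840/24 - 30/48 = 34.375.
        z = (W - E[W]) / sqrt(Var[W]) = (13.5 - 14) / 5.8630 = -0.0853.
        Two-sided p = 2*Phi(z) = 0.932039.
Step 6: alpha = 0.05. fail to reject H0.

W+ = 13.5, W- = 14.5, W = min = 13.5, p = 0.932039, fail to reject H0.


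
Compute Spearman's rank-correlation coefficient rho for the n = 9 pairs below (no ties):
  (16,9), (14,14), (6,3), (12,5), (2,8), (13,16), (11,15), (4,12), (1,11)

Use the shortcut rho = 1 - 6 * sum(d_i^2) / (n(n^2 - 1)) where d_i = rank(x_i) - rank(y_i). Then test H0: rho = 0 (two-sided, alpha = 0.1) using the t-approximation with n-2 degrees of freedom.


Step 1: Rank x and y separately (midranks; no ties here).
rank(x): 16->9, 14->8, 6->4, 12->6, 2->2, 13->7, 11->5, 4->3, 1->1
rank(y): 9->4, 14->7, 3->1, 5->2, 8->3, 16->9, 15->8, 12->6, 11->5
Step 2: d_i = R_x(i) - R_y(i); compute d_i^2.
  (9-4)^2=25, (8-7)^2=1, (4-1)^2=9, (6-2)^2=16, (2-3)^2=1, (7-9)^2=4, (5-8)^2=9, (3-6)^2=9, (1-5)^2=16
sum(d^2) = 90.
Step 3: rho = 1 - 6*90 / (9*(9^2 - 1)) = 1 - 540/720 = 0.250000.
Step 4: Under H0, t = rho * sqrt((n-2)/(1-rho^2)) = 0.6831 ~ t(7).
Step 5: Two-sided p-value from the t-distribution with 7 df = 0.516490.
Step 6: alpha = 0.1. fail to reject H0.

rho = 0.2500, p = 0.516490, fail to reject H0 at alpha = 0.1.


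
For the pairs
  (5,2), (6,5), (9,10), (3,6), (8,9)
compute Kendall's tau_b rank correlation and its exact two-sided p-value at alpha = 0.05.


Step 1: Enumerate the 10 unordered pairs (i,j) with i<j and classify each by sign(x_j-x_i) * sign(y_j-y_i).
  (1,2):dx=+1,dy=+3->C; (1,3):dx=+4,dy=+8->C; (1,4):dx=-2,dy=+4->D; (1,5):dx=+3,dy=+7->C
  (2,3):dx=+3,dy=+5->C; (2,4):dx=-3,dy=+1->D; (2,5):dx=+2,dy=+4->C; (3,4):dx=-6,dy=-4->C
  (3,5):dx=-1,dy=-1->C; (4,5):dx=+5,dy=+3->C
Step 2: C = 8, D = 2, total pairs = 10.
Step 3: tau = (C - D)/(n(n-1)/2) = (8 - 2)/10 = 0.600000.
Step 4: Exact two-sided p-value (enumerate n! = 120 permutations of y under H0): p = 0.233333.
Step 5: alpha = 0.05. fail to reject H0.

tau_b = 0.6000 (C=8, D=2), p = 0.233333, fail to reject H0.


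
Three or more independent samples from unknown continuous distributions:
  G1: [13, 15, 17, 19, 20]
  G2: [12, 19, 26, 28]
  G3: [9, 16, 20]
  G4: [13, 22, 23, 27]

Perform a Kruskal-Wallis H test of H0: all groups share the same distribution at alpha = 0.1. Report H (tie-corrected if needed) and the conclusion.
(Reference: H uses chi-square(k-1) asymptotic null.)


Step 1: Combine all N = 16 observations and assign midranks.
sorted (value, group, rank): (9,G3,1), (12,G2,2), (13,G1,3.5), (13,G4,3.5), (15,G1,5), (16,G3,6), (17,G1,7), (19,G1,8.5), (19,G2,8.5), (20,G1,10.5), (20,G3,10.5), (22,G4,12), (23,G4,13), (26,G2,14), (27,G4,15), (28,G2,16)
Step 2: Sum ranks within each group.
R_1 = 34.5 (n_1 = 5)
R_2 = 40.5 (n_2 = 4)
R_3 = 17.5 (n_3 = 3)
R_4 = 43.5 (n_4 = 4)
Step 3: H = 12/(N(N+1)) * sum(R_i^2/n_i) - 3(N+1)
     = 12/(16*17) * (34.5^2/5 + 40.5^2/4 + 17.5^2/3 + 43.5^2/4) - 3*17
     = 0.044118 * 1223.26 - 51
     = 2.967279.
Step 4: Ties present; correction factor C = 1 - 18/(16^3 - 16) = 0.995588. Corrected H = 2.967279 / 0.995588 = 2.980428.
Step 5: Under H0, H ~ chi^2(3); p-value = 0.394653.
Step 6: alpha = 0.1. fail to reject H0.

H = 2.9804, df = 3, p = 0.394653, fail to reject H0.


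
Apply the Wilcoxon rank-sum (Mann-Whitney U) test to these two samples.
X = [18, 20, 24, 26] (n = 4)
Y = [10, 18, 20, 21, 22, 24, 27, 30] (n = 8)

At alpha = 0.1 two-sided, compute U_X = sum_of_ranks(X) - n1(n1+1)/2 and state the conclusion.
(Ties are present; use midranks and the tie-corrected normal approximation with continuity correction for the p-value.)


Step 1: Combine and sort all 12 observations; assign midranks.
sorted (value, group): (10,Y), (18,X), (18,Y), (20,X), (20,Y), (21,Y), (22,Y), (24,X), (24,Y), (26,X), (27,Y), (30,Y)
ranks: 10->1, 18->2.5, 18->2.5, 20->4.5, 20->4.5, 21->6, 22->7, 24->8.5, 24->8.5, 26->10, 27->11, 30->12
Step 2: Rank sum for X: R1 = 2.5 + 4.5 + 8.5 + 10 = 25.5.
Step 3: U_X = R1 - n1(n1+1)/2 = 25.5 - 4*5/2 = 25.5 - 10 = 15.5.
       U_Y = n1*n2 - U_X = 32 - 15.5 = 16.5.
Step 4: Ties are present, so use the tie-corrected normal approximation (with continuity correction) for the p-value.
Step 5: p-value = 1.000000; compare to alpha = 0.1. fail to reject H0.

U_X = 15.5, p = 1.000000, fail to reject H0 at alpha = 0.1.


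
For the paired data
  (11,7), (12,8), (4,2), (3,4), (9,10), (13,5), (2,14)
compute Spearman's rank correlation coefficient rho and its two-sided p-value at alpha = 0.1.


Step 1: Rank x and y separately (midranks; no ties here).
rank(x): 11->5, 12->6, 4->3, 3->2, 9->4, 13->7, 2->1
rank(y): 7->4, 8->5, 2->1, 4->2, 10->6, 5->3, 14->7
Step 2: d_i = R_x(i) - R_y(i); compute d_i^2.
  (5-4)^2=1, (6-5)^2=1, (3-1)^2=4, (2-2)^2=0, (4-6)^2=4, (7-3)^2=16, (1-7)^2=36
sum(d^2) = 62.
Step 3: rho = 1 - 6*62 / (7*(7^2 - 1)) = 1 - 372/336 = -0.107143.
Step 4: Under H0, t = rho * sqrt((n-2)/(1-rho^2)) = -0.2410 ~ t(5).
Step 5: Two-sided p-value from the t-distribution with 5 df = 0.819151.
Step 6: alpha = 0.1. fail to reject H0.

rho = -0.1071, p = 0.819151, fail to reject H0 at alpha = 0.1.


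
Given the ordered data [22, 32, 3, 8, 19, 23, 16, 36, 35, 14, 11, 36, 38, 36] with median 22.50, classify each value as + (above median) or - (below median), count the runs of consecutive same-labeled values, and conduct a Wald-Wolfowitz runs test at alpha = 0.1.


Step 1: Compute median = 22.50; label A = above, B = below.
Labels in order: BABBBABAABBAAA  (n_A = 7, n_B = 7)
Step 2: Count runs R = 8.
Step 3: Under H0 (random ordering), E[R] = 2*n_A*n_B/(n_A+n_B) + 1 = 2*7*7/14 + 1 = 8.0000.
        Var[R] = 2*n_A*n_B*(2*n_A*n_B - n_A - n_B) / ((n_A+n_B)^2 * (n_A+n_B-1)) = 8232/2548 = 3.2308.
        SD[R] = 1.7974.
Step 4: R = E[R], so z = 0 with no continuity correction.
Step 5: Two-sided p-value via normal approximation = 2*(1 - Phi(|z|)) = 1.000000.
Step 6: alpha = 0.1. fail to reject H0.

R = 8, z = 0.0000, p = 1.000000, fail to reject H0.


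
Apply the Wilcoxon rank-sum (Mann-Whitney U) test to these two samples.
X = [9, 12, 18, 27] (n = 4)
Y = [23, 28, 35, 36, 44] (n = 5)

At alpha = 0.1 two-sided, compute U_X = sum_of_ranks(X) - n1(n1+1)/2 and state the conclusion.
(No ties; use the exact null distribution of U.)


Step 1: Combine and sort all 9 observations; assign midranks.
sorted (value, group): (9,X), (12,X), (18,X), (23,Y), (27,X), (28,Y), (35,Y), (36,Y), (44,Y)
ranks: 9->1, 12->2, 18->3, 23->4, 27->5, 28->6, 35->7, 36->8, 44->9
Step 2: Rank sum for X: R1 = 1 + 2 + 3 + 5 = 11.
Step 3: U_X = R1 - n1(n1+1)/2 = 11 - 4*5/2 = 11 - 10 = 1.
       U_Y = n1*n2 - U_X = 20 - 1 = 19.
Step 4: No ties, so the exact null distribution of U (based on enumerating the C(9,4) = 126 equally likely rank assignments) gives the two-sided p-value.
Step 5: p-value = 0.031746; compare to alpha = 0.1. reject H0.

U_X = 1, p = 0.031746, reject H0 at alpha = 0.1.


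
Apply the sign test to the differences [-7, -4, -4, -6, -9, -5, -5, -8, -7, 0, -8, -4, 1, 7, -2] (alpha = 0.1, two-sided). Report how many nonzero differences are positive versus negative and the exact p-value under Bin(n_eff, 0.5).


Step 1: Discard zero differences. Original n = 15; n_eff = number of nonzero differences = 14.
Nonzero differences (with sign): -7, -4, -4, -6, -9, -5, -5, -8, -7, -8, -4, +1, +7, -2
Step 2: Count signs: positive = 2, negative = 12.
Step 3: Under H0: P(positive) = 0.5, so the number of positives S ~ Bin(14, 0.5).
Step 4: Two-sided exact p-value = sum of Bin(14,0.5) probabilities at or below the observed probability = 0.012939.
Step 5: alpha = 0.1. reject H0.

n_eff = 14, pos = 2, neg = 12, p = 0.012939, reject H0.


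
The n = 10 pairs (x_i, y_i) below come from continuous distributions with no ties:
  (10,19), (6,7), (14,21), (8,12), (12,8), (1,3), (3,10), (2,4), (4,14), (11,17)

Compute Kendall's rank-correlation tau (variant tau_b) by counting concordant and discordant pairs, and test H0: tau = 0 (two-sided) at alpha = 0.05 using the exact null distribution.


Step 1: Enumerate the 45 unordered pairs (i,j) with i<j and classify each by sign(x_j-x_i) * sign(y_j-y_i).
  (1,2):dx=-4,dy=-12->C; (1,3):dx=+4,dy=+2->C; (1,4):dx=-2,dy=-7->C; (1,5):dx=+2,dy=-11->D
  (1,6):dx=-9,dy=-16->C; (1,7):dx=-7,dy=-9->C; (1,8):dx=-8,dy=-15->C; (1,9):dx=-6,dy=-5->C
  (1,10):dx=+1,dy=-2->D; (2,3):dx=+8,dy=+14->C; (2,4):dx=+2,dy=+5->C; (2,5):dx=+6,dy=+1->C
  (2,6):dx=-5,dy=-4->C; (2,7):dx=-3,dy=+3->D; (2,8):dx=-4,dy=-3->C; (2,9):dx=-2,dy=+7->D
  (2,10):dx=+5,dy=+10->C; (3,4):dx=-6,dy=-9->C; (3,5):dx=-2,dy=-13->C; (3,6):dx=-13,dy=-18->C
  (3,7):dx=-11,dy=-11->C; (3,8):dx=-12,dy=-17->C; (3,9):dx=-10,dy=-7->C; (3,10):dx=-3,dy=-4->C
  (4,5):dx=+4,dy=-4->D; (4,6):dx=-7,dy=-9->C; (4,7):dx=-5,dy=-2->C; (4,8):dx=-6,dy=-8->C
  (4,9):dx=-4,dy=+2->D; (4,10):dx=+3,dy=+5->C; (5,6):dx=-11,dy=-5->C; (5,7):dx=-9,dy=+2->D
  (5,8):dx=-10,dy=-4->C; (5,9):dx=-8,dy=+6->D; (5,10):dx=-1,dy=+9->D; (6,7):dx=+2,dy=+7->C
  (6,8):dx=+1,dy=+1->C; (6,9):dx=+3,dy=+11->C; (6,10):dx=+10,dy=+14->C; (7,8):dx=-1,dy=-6->C
  (7,9):dx=+1,dy=+4->C; (7,10):dx=+8,dy=+7->C; (8,9):dx=+2,dy=+10->C; (8,10):dx=+9,dy=+13->C
  (9,10):dx=+7,dy=+3->C
Step 2: C = 36, D = 9, total pairs = 45.
Step 3: tau = (C - D)/(n(n-1)/2) = (36 - 9)/45 = 0.600000.
Step 4: Exact two-sided p-value (enumerate n! = 3628800 permutations of y under H0): p = 0.016666.
Step 5: alpha = 0.05. reject H0.

tau_b = 0.6000 (C=36, D=9), p = 0.016666, reject H0.


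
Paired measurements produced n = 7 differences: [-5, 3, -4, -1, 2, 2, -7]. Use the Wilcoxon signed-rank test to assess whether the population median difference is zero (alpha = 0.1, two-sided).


Step 1: Drop any zero differences (none here) and take |d_i|.
|d| = [5, 3, 4, 1, 2, 2, 7]
Step 2: Midrank |d_i| (ties get averaged ranks).
ranks: |5|->6, |3|->4, |4|->5, |1|->1, |2|->2.5, |2|->2.5, |7|->7
Step 3: Attach original signs; sum ranks with positive sign and with negative sign.
W+ = 4 + 2.5 + 2.5 = 9
W- = 6 + 5 + 1 + 7 = 19
(Check: W+ + W- = 28 should equal n(n+1)/2 = 28.)
Step 4: Test statistic W = min(W+, W-) = 9.
Step 5: Ties in |d|, so use the tie-corrected normal approximation.
        E[W] = n(n+1)/4 = 7*8/4 = 14.
        Tie groups: |d|=2 (t=2); sum(t^3 - t) = 6.
        Var[W] = n(n+1)(2n+1)/24 - sum(t^3-t)/48 = 840/24 - 6/48 = 34.875.
        z = (W - E[W]) / sqrt(Var[W]) = (9 - 14) / 5.9055 = -0.8467.
        Two-sided p = 2*Phi(z) = 0.397180.
Step 6: alpha = 0.1. fail to reject H0.

W+ = 9, W- = 19, W = min = 9, p = 0.397180, fail to reject H0.


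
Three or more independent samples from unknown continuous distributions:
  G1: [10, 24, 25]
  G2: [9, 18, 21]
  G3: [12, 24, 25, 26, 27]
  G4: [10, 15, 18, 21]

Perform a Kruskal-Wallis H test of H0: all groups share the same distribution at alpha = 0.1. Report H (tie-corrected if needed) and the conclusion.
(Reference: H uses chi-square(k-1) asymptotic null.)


Step 1: Combine all N = 15 observations and assign midranks.
sorted (value, group, rank): (9,G2,1), (10,G1,2.5), (10,G4,2.5), (12,G3,4), (15,G4,5), (18,G2,6.5), (18,G4,6.5), (21,G2,8.5), (21,G4,8.5), (24,G1,10.5), (24,G3,10.5), (25,G1,12.5), (25,G3,12.5), (26,G3,14), (27,G3,15)
Step 2: Sum ranks within each group.
R_1 = 25.5 (n_1 = 3)
R_2 = 16 (n_2 = 3)
R_3 = 56 (n_3 = 5)
R_4 = 22.5 (n_4 = 4)
Step 3: H = 12/(N(N+1)) * sum(R_i^2/n_i) - 3(N+1)
     = 12/(15*16) * (25.5^2/3 + 16^2/3 + 56^2/5 + 22.5^2/4) - 3*16
     = 0.050000 * 1055.85 - 48
     = 4.792292.
Step 4: Ties present; correction factor C = 1 - 30/(15^3 - 15) = 0.991071. Corrected H = 4.792292 / 0.991071 = 4.835465.
Step 5: Under H0, H ~ chi^2(3); p-value = 0.184249.
Step 6: alpha = 0.1. fail to reject H0.

H = 4.8355, df = 3, p = 0.184249, fail to reject H0.


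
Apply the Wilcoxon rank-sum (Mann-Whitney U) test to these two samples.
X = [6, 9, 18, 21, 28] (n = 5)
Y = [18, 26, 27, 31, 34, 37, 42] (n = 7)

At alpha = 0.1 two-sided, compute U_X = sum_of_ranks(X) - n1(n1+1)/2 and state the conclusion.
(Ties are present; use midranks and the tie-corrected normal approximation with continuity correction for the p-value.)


Step 1: Combine and sort all 12 observations; assign midranks.
sorted (value, group): (6,X), (9,X), (18,X), (18,Y), (21,X), (26,Y), (27,Y), (28,X), (31,Y), (34,Y), (37,Y), (42,Y)
ranks: 6->1, 9->2, 18->3.5, 18->3.5, 21->5, 26->6, 27->7, 28->8, 31->9, 34->10, 37->11, 42->12
Step 2: Rank sum for X: R1 = 1 + 2 + 3.5 + 5 + 8 = 19.5.
Step 3: U_X = R1 - n1(n1+1)/2 = 19.5 - 5*6/2 = 19.5 - 15 = 4.5.
       U_Y = n1*n2 - U_X = 35 - 4.5 = 30.5.
Step 4: Ties are present, so use the tie-corrected normal approximation (with continuity correction) for the p-value.
Step 5: p-value = 0.041997; compare to alpha = 0.1. reject H0.

U_X = 4.5, p = 0.041997, reject H0 at alpha = 0.1.


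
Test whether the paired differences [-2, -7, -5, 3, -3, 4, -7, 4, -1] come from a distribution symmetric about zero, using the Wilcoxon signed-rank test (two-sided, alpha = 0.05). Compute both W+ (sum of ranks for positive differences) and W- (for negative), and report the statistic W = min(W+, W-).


Step 1: Drop any zero differences (none here) and take |d_i|.
|d| = [2, 7, 5, 3, 3, 4, 7, 4, 1]
Step 2: Midrank |d_i| (ties get averaged ranks).
ranks: |2|->2, |7|->8.5, |5|->7, |3|->3.5, |3|->3.5, |4|->5.5, |7|->8.5, |4|->5.5, |1|->1
Step 3: Attach original signs; sum ranks with positive sign and with negative sign.
W+ = 3.5 + 5.5 + 5.5 = 14.5
W- = 2 + 8.5 + 7 + 3.5 + 8.5 + 1 = 30.5
(Check: W+ + W- = 45 should equal n(n+1)/2 = 45.)
Step 4: Test statistic W = min(W+, W-) = 14.5.
Step 5: Ties in |d|, so use the tie-corrected normal approximation.
        E[W] = n(n+1)/4 = 9*10/4 = 22.5.
        Tie groups: |d|=3 (t=2), |d|=4 (t=2), |d|=7 (t=2); sum(t^3 - t) = 18.
        Var[W] = n(n+1)(2n+1)/24 - sum(t^3-t)/48 = 1710/24 - 18/48 = 70.875.
        z = (W - E[W]) / sqrt(Var[W]) = (14.5 - 22.5) / 8.4187 = -0.9503.
        Two-sided p = 2*Phi(z) = 0.341979.
Step 6: alpha = 0.05. fail to reject H0.

W+ = 14.5, W- = 30.5, W = min = 14.5, p = 0.341979, fail to reject H0.


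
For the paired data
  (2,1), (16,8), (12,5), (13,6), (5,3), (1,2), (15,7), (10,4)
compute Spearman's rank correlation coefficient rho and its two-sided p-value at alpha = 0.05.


Step 1: Rank x and y separately (midranks; no ties here).
rank(x): 2->2, 16->8, 12->5, 13->6, 5->3, 1->1, 15->7, 10->4
rank(y): 1->1, 8->8, 5->5, 6->6, 3->3, 2->2, 7->7, 4->4
Step 2: d_i = R_x(i) - R_y(i); compute d_i^2.
  (2-1)^2=1, (8-8)^2=0, (5-5)^2=0, (6-6)^2=0, (3-3)^2=0, (1-2)^2=1, (7-7)^2=0, (4-4)^2=0
sum(d^2) = 2.
Step 3: rho = 1 - 6*2 / (8*(8^2 - 1)) = 1 - 12/504 = 0.976190.
Step 4: Under H0, t = rho * sqrt((n-2)/(1-rho^2)) = 11.0235 ~ t(6).
Step 5: Two-sided p-value from the t-distribution with 6 df = 0.000033.
Step 6: alpha = 0.05. reject H0.

rho = 0.9762, p = 0.000033, reject H0 at alpha = 0.05.


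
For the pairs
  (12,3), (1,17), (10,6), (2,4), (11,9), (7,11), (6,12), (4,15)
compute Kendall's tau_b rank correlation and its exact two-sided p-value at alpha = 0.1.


Step 1: Enumerate the 28 unordered pairs (i,j) with i<j and classify each by sign(x_j-x_i) * sign(y_j-y_i).
  (1,2):dx=-11,dy=+14->D; (1,3):dx=-2,dy=+3->D; (1,4):dx=-10,dy=+1->D; (1,5):dx=-1,dy=+6->D
  (1,6):dx=-5,dy=+8->D; (1,7):dx=-6,dy=+9->D; (1,8):dx=-8,dy=+12->D; (2,3):dx=+9,dy=-11->D
  (2,4):dx=+1,dy=-13->D; (2,5):dx=+10,dy=-8->D; (2,6):dx=+6,dy=-6->D; (2,7):dx=+5,dy=-5->D
  (2,8):dx=+3,dy=-2->D; (3,4):dx=-8,dy=-2->C; (3,5):dx=+1,dy=+3->C; (3,6):dx=-3,dy=+5->D
  (3,7):dx=-4,dy=+6->D; (3,8):dx=-6,dy=+9->D; (4,5):dx=+9,dy=+5->C; (4,6):dx=+5,dy=+7->C
  (4,7):dx=+4,dy=+8->C; (4,8):dx=+2,dy=+11->C; (5,6):dx=-4,dy=+2->D; (5,7):dx=-5,dy=+3->D
  (5,8):dx=-7,dy=+6->D; (6,7):dx=-1,dy=+1->D; (6,8):dx=-3,dy=+4->D; (7,8):dx=-2,dy=+3->D
Step 2: C = 6, D = 22, total pairs = 28.
Step 3: tau = (C - D)/(n(n-1)/2) = (6 - 22)/28 = -0.571429.
Step 4: Exact two-sided p-value (enumerate n! = 40320 permutations of y under H0): p = 0.061012.
Step 5: alpha = 0.1. reject H0.

tau_b = -0.5714 (C=6, D=22), p = 0.061012, reject H0.


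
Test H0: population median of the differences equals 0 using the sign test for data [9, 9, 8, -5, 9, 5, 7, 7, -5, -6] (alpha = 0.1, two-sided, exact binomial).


Step 1: Discard zero differences. Original n = 10; n_eff = number of nonzero differences = 10.
Nonzero differences (with sign): +9, +9, +8, -5, +9, +5, +7, +7, -5, -6
Step 2: Count signs: positive = 7, negative = 3.
Step 3: Under H0: P(positive) = 0.5, so the number of positives S ~ Bin(10, 0.5).
Step 4: Two-sided exact p-value = sum of Bin(10,0.5) probabilities at or below the observed probability = 0.343750.
Step 5: alpha = 0.1. fail to reject H0.

n_eff = 10, pos = 7, neg = 3, p = 0.343750, fail to reject H0.


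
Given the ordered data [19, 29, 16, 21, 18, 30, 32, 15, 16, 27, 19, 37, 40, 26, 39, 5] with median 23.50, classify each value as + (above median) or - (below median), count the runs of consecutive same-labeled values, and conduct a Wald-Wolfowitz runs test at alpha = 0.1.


Step 1: Compute median = 23.50; label A = above, B = below.
Labels in order: BABBBAABBABAAAAB  (n_A = 8, n_B = 8)
Step 2: Count runs R = 9.
Step 3: Under H0 (random ordering), E[R] = 2*n_A*n_B/(n_A+n_B) + 1 = 2*8*8/16 + 1 = 9.0000.
        Var[R] = 2*n_A*n_B*(2*n_A*n_B - n_A - n_B) / ((n_A+n_B)^2 * (n_A+n_B-1)) = 14336/3840 = 3.7333.
        SD[R] = 1.9322.
Step 4: R = E[R], so z = 0 with no continuity correction.
Step 5: Two-sided p-value via normal approximation = 2*(1 - Phi(|z|)) = 1.000000.
Step 6: alpha = 0.1. fail to reject H0.

R = 9, z = 0.0000, p = 1.000000, fail to reject H0.


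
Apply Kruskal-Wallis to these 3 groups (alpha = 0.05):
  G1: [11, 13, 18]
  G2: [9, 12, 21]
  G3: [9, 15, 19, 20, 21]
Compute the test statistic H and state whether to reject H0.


Step 1: Combine all N = 11 observations and assign midranks.
sorted (value, group, rank): (9,G2,1.5), (9,G3,1.5), (11,G1,3), (12,G2,4), (13,G1,5), (15,G3,6), (18,G1,7), (19,G3,8), (20,G3,9), (21,G2,10.5), (21,G3,10.5)
Step 2: Sum ranks within each group.
R_1 = 15 (n_1 = 3)
R_2 = 16 (n_2 = 3)
R_3 = 35 (n_3 = 5)
Step 3: H = 12/(N(N+1)) * sum(R_i^2/n_i) - 3(N+1)
     = 12/(11*12) * (15^2/3 + 16^2/3 + 35^2/5) - 3*12
     = 0.090909 * 405.333 - 36
     = 0.848485.
Step 4: Ties present; correction factor C = 1 - 12/(11^3 - 11) = 0.990909. Corrected H = 0.848485 / 0.990909 = 0.856269.
Step 5: Under H0, H ~ chi^2(2); p-value = 0.651724.
Step 6: alpha = 0.05. fail to reject H0.

H = 0.8563, df = 2, p = 0.651724, fail to reject H0.


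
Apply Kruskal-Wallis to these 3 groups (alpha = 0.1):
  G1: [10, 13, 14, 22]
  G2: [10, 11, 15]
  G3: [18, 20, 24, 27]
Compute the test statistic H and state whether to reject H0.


Step 1: Combine all N = 11 observations and assign midranks.
sorted (value, group, rank): (10,G1,1.5), (10,G2,1.5), (11,G2,3), (13,G1,4), (14,G1,5), (15,G2,6), (18,G3,7), (20,G3,8), (22,G1,9), (24,G3,10), (27,G3,11)
Step 2: Sum ranks within each group.
R_1 = 19.5 (n_1 = 4)
R_2 = 10.5 (n_2 = 3)
R_3 = 36 (n_3 = 4)
Step 3: H = 12/(N(N+1)) * sum(R_i^2/n_i) - 3(N+1)
     = 12/(11*12) * (19.5^2/4 + 10.5^2/3 + 36^2/4) - 3*12
     = 0.090909 * 455.812 - 36
     = 5.437500.
Step 4: Ties present; correction factor C = 1 - 6/(11^3 - 11) = 0.995455. Corrected H = 5.437500 / 0.995455 = 5.462329.
Step 5: Under H0, H ~ chi^2(2); p-value = 0.065143.
Step 6: alpha = 0.1. reject H0.

H = 5.4623, df = 2, p = 0.065143, reject H0.


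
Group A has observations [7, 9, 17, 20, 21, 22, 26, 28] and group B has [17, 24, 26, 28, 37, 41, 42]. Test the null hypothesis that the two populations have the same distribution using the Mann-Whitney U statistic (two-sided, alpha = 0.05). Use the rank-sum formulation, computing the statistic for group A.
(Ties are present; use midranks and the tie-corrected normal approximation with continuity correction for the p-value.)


Step 1: Combine and sort all 15 observations; assign midranks.
sorted (value, group): (7,X), (9,X), (17,X), (17,Y), (20,X), (21,X), (22,X), (24,Y), (26,X), (26,Y), (28,X), (28,Y), (37,Y), (41,Y), (42,Y)
ranks: 7->1, 9->2, 17->3.5, 17->3.5, 20->5, 21->6, 22->7, 24->8, 26->9.5, 26->9.5, 28->11.5, 28->11.5, 37->13, 41->14, 42->15
Step 2: Rank sum for X: R1 = 1 + 2 + 3.5 + 5 + 6 + 7 + 9.5 + 11.5 = 45.5.
Step 3: U_X = R1 - n1(n1+1)/2 = 45.5 - 8*9/2 = 45.5 - 36 = 9.5.
       U_Y = n1*n2 - U_X = 56 - 9.5 = 46.5.
Step 4: Ties are present, so use the tie-corrected normal approximation (with continuity correction) for the p-value.
Step 5: p-value = 0.036735; compare to alpha = 0.05. reject H0.

U_X = 9.5, p = 0.036735, reject H0 at alpha = 0.05.


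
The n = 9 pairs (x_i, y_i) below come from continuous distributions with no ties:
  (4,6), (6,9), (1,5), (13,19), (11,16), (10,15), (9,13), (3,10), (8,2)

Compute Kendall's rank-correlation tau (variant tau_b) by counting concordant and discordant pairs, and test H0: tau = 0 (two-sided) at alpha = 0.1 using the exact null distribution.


Step 1: Enumerate the 36 unordered pairs (i,j) with i<j and classify each by sign(x_j-x_i) * sign(y_j-y_i).
  (1,2):dx=+2,dy=+3->C; (1,3):dx=-3,dy=-1->C; (1,4):dx=+9,dy=+13->C; (1,5):dx=+7,dy=+10->C
  (1,6):dx=+6,dy=+9->C; (1,7):dx=+5,dy=+7->C; (1,8):dx=-1,dy=+4->D; (1,9):dx=+4,dy=-4->D
  (2,3):dx=-5,dy=-4->C; (2,4):dx=+7,dy=+10->C; (2,5):dx=+5,dy=+7->C; (2,6):dx=+4,dy=+6->C
  (2,7):dx=+3,dy=+4->C; (2,8):dx=-3,dy=+1->D; (2,9):dx=+2,dy=-7->D; (3,4):dx=+12,dy=+14->C
  (3,5):dx=+10,dy=+11->C; (3,6):dx=+9,dy=+10->C; (3,7):dx=+8,dy=+8->C; (3,8):dx=+2,dy=+5->C
  (3,9):dx=+7,dy=-3->D; (4,5):dx=-2,dy=-3->C; (4,6):dx=-3,dy=-4->C; (4,7):dx=-4,dy=-6->C
  (4,8):dx=-10,dy=-9->C; (4,9):dx=-5,dy=-17->C; (5,6):dx=-1,dy=-1->C; (5,7):dx=-2,dy=-3->C
  (5,8):dx=-8,dy=-6->C; (5,9):dx=-3,dy=-14->C; (6,7):dx=-1,dy=-2->C; (6,8):dx=-7,dy=-5->C
  (6,9):dx=-2,dy=-13->C; (7,8):dx=-6,dy=-3->C; (7,9):dx=-1,dy=-11->C; (8,9):dx=+5,dy=-8->D
Step 2: C = 30, D = 6, total pairs = 36.
Step 3: tau = (C - D)/(n(n-1)/2) = (30 - 6)/36 = 0.666667.
Step 4: Exact two-sided p-value (enumerate n! = 362880 permutations of y under H0): p = 0.012665.
Step 5: alpha = 0.1. reject H0.

tau_b = 0.6667 (C=30, D=6), p = 0.012665, reject H0.


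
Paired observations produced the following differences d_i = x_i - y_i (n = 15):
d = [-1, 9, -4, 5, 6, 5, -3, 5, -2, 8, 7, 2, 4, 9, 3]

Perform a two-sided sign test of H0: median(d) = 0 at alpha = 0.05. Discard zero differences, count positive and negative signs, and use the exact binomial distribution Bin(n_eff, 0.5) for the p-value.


Step 1: Discard zero differences. Original n = 15; n_eff = number of nonzero differences = 15.
Nonzero differences (with sign): -1, +9, -4, +5, +6, +5, -3, +5, -2, +8, +7, +2, +4, +9, +3
Step 2: Count signs: positive = 11, negative = 4.
Step 3: Under H0: P(positive) = 0.5, so the number of positives S ~ Bin(15, 0.5).
Step 4: Two-sided exact p-value = sum of Bin(15,0.5) probabilities at or below the observed probability = 0.118469.
Step 5: alpha = 0.05. fail to reject H0.

n_eff = 15, pos = 11, neg = 4, p = 0.118469, fail to reject H0.


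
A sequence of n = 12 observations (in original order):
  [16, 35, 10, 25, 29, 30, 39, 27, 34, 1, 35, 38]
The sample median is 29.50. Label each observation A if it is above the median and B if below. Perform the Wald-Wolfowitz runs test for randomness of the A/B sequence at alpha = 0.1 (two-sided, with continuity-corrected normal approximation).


Step 1: Compute median = 29.50; label A = above, B = below.
Labels in order: BABBBAABABAA  (n_A = 6, n_B = 6)
Step 2: Count runs R = 8.
Step 3: Under H0 (random ordering), E[R] = 2*n_A*n_B/(n_A+n_B) + 1 = 2*6*6/12 + 1 = 7.0000.
        Var[R] = 2*n_A*n_B*(2*n_A*n_B - n_A - n_B) / ((n_A+n_B)^2 * (n_A+n_B-1)) = 4320/1584 = 2.7273.
        SD[R] = 1.6514.
Step 4: Continuity-corrected z = (R - 0.5 - E[R]) / SD[R] = (8 - 0.5 - 7.0000) / 1.6514 = 0.3028.
Step 5: Two-sided p-value via normal approximation = 2*(1 - Phi(|z|)) = 0.762069.
Step 6: alpha = 0.1. fail to reject H0.

R = 8, z = 0.3028, p = 0.762069, fail to reject H0.


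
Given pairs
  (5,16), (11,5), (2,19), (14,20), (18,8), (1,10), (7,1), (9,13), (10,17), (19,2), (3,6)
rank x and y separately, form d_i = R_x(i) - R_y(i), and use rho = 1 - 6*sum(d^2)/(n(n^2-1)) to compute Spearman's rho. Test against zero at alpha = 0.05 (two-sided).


Step 1: Rank x and y separately (midranks; no ties here).
rank(x): 5->4, 11->8, 2->2, 14->9, 18->10, 1->1, 7->5, 9->6, 10->7, 19->11, 3->3
rank(y): 16->8, 5->3, 19->10, 20->11, 8->5, 10->6, 1->1, 13->7, 17->9, 2->2, 6->4
Step 2: d_i = R_x(i) - R_y(i); compute d_i^2.
  (4-8)^2=16, (8-3)^2=25, (2-10)^2=64, (9-11)^2=4, (10-5)^2=25, (1-6)^2=25, (5-1)^2=16, (6-7)^2=1, (7-9)^2=4, (11-2)^2=81, (3-4)^2=1
sum(d^2) = 262.
Step 3: rho = 1 - 6*262 / (11*(11^2 - 1)) = 1 - 1572/1320 = -0.190909.
Step 4: Under H0, t = rho * sqrt((n-2)/(1-rho^2)) = -0.5835 ~ t(9).
Step 5: Two-sided p-value from the t-distribution with 9 df = 0.573913.
Step 6: alpha = 0.05. fail to reject H0.

rho = -0.1909, p = 0.573913, fail to reject H0 at alpha = 0.05.


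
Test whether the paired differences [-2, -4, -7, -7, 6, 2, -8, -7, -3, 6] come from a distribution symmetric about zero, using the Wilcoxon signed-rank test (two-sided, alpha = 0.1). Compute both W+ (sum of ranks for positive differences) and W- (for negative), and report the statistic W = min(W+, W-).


Step 1: Drop any zero differences (none here) and take |d_i|.
|d| = [2, 4, 7, 7, 6, 2, 8, 7, 3, 6]
Step 2: Midrank |d_i| (ties get averaged ranks).
ranks: |2|->1.5, |4|->4, |7|->8, |7|->8, |6|->5.5, |2|->1.5, |8|->10, |7|->8, |3|->3, |6|->5.5
Step 3: Attach original signs; sum ranks with positive sign and with negative sign.
W+ = 5.5 + 1.5 + 5.5 = 12.5
W- = 1.5 + 4 + 8 + 8 + 10 + 8 + 3 = 42.5
(Check: W+ + W- = 55 should equal n(n+1)/2 = 55.)
Step 4: Test statistic W = min(W+, W-) = 12.5.
Step 5: Ties in |d|, so use the tie-corrected normal approximation.
        E[W] = n(n+1)/4 = 10*11/4 = 27.5.
        Tie groups: |d|=2 (t=2), |d|=6 (t=2), |d|=7 (t=3); sum(t^3 - t) = 36.
        Var[W] = n(n+1)(2n+1)/24 - sum(t^3-t)/48 = 2310/24 - 36/48 = 95.5.
        z = (W - E[W]) / sqrt(Var[W]) = (12.5 - 27.5) / 9.7724 = -1.5349.
        Two-sided p = 2*Phi(z) = 0.124800.
Step 6: alpha = 0.1. fail to reject H0.

W+ = 12.5, W- = 42.5, W = min = 12.5, p = 0.124800, fail to reject H0.


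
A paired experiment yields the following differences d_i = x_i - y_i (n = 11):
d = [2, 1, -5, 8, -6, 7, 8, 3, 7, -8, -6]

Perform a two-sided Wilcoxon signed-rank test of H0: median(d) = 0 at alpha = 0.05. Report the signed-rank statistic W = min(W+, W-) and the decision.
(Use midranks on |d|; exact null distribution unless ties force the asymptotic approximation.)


Step 1: Drop any zero differences (none here) and take |d_i|.
|d| = [2, 1, 5, 8, 6, 7, 8, 3, 7, 8, 6]
Step 2: Midrank |d_i| (ties get averaged ranks).
ranks: |2|->2, |1|->1, |5|->4, |8|->10, |6|->5.5, |7|->7.5, |8|->10, |3|->3, |7|->7.5, |8|->10, |6|->5.5
Step 3: Attach original signs; sum ranks with positive sign and with negative sign.
W+ = 2 + 1 + 10 + 7.5 + 10 + 3 + 7.5 = 41
W- = 4 + 5.5 + 10 + 5.5 = 25
(Check: W+ + W- = 66 should equal n(n+1)/2 = 66.)
Step 4: Test statistic W = min(W+, W-) = 25.
Step 5: Ties in |d|, so use the tie-corrected normal approximation.
        E[W] = n(n+1)/4 = 11*12/4 = 33.
        Tie groups: |d|=6 (t=2), |d|=7 (t=2), |d|=8 (t=3); sum(t^3 - t) = 36.
        Var[W] = n(n+1)(2n+1)/24 - sum(t^3-t)/48 = 3036/24 - 36/48 = 125.75.
        z = (W - E[W]) / sqrt(Var[W]) = (25 - 33) / 11.2138 = -0.7134.
        Two-sided p = 2*Phi(z) = 0.475595.
Step 6: alpha = 0.05. fail to reject H0.

W+ = 41, W- = 25, W = min = 25, p = 0.475595, fail to reject H0.


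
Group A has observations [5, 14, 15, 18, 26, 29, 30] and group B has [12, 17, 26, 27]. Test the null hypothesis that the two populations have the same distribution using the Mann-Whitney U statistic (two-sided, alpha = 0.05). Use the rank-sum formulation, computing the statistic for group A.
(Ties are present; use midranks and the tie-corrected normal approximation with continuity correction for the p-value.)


Step 1: Combine and sort all 11 observations; assign midranks.
sorted (value, group): (5,X), (12,Y), (14,X), (15,X), (17,Y), (18,X), (26,X), (26,Y), (27,Y), (29,X), (30,X)
ranks: 5->1, 12->2, 14->3, 15->4, 17->5, 18->6, 26->7.5, 26->7.5, 27->9, 29->10, 30->11
Step 2: Rank sum for X: R1 = 1 + 3 + 4 + 6 + 7.5 + 10 + 11 = 42.5.
Step 3: U_X = R1 - n1(n1+1)/2 = 42.5 - 7*8/2 = 42.5 - 28 = 14.5.
       U_Y = n1*n2 - U_X = 28 - 14.5 = 13.5.
Step 4: Ties are present, so use the tie-corrected normal approximation (with continuity correction) for the p-value.
Step 5: p-value = 1.000000; compare to alpha = 0.05. fail to reject H0.

U_X = 14.5, p = 1.000000, fail to reject H0 at alpha = 0.05.


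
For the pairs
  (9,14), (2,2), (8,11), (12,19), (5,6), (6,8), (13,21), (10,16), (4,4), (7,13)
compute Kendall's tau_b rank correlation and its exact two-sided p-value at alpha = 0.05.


Step 1: Enumerate the 45 unordered pairs (i,j) with i<j and classify each by sign(x_j-x_i) * sign(y_j-y_i).
  (1,2):dx=-7,dy=-12->C; (1,3):dx=-1,dy=-3->C; (1,4):dx=+3,dy=+5->C; (1,5):dx=-4,dy=-8->C
  (1,6):dx=-3,dy=-6->C; (1,7):dx=+4,dy=+7->C; (1,8):dx=+1,dy=+2->C; (1,9):dx=-5,dy=-10->C
  (1,10):dx=-2,dy=-1->C; (2,3):dx=+6,dy=+9->C; (2,4):dx=+10,dy=+17->C; (2,5):dx=+3,dy=+4->C
  (2,6):dx=+4,dy=+6->C; (2,7):dx=+11,dy=+19->C; (2,8):dx=+8,dy=+14->C; (2,9):dx=+2,dy=+2->C
  (2,10):dx=+5,dy=+11->C; (3,4):dx=+4,dy=+8->C; (3,5):dx=-3,dy=-5->C; (3,6):dx=-2,dy=-3->C
  (3,7):dx=+5,dy=+10->C; (3,8):dx=+2,dy=+5->C; (3,9):dx=-4,dy=-7->C; (3,10):dx=-1,dy=+2->D
  (4,5):dx=-7,dy=-13->C; (4,6):dx=-6,dy=-11->C; (4,7):dx=+1,dy=+2->C; (4,8):dx=-2,dy=-3->C
  (4,9):dx=-8,dy=-15->C; (4,10):dx=-5,dy=-6->C; (5,6):dx=+1,dy=+2->C; (5,7):dx=+8,dy=+15->C
  (5,8):dx=+5,dy=+10->C; (5,9):dx=-1,dy=-2->C; (5,10):dx=+2,dy=+7->C; (6,7):dx=+7,dy=+13->C
  (6,8):dx=+4,dy=+8->C; (6,9):dx=-2,dy=-4->C; (6,10):dx=+1,dy=+5->C; (7,8):dx=-3,dy=-5->C
  (7,9):dx=-9,dy=-17->C; (7,10):dx=-6,dy=-8->C; (8,9):dx=-6,dy=-12->C; (8,10):dx=-3,dy=-3->C
  (9,10):dx=+3,dy=+9->C
Step 2: C = 44, D = 1, total pairs = 45.
Step 3: tau = (C - D)/(n(n-1)/2) = (44 - 1)/45 = 0.955556.
Step 4: Exact two-sided p-value (enumerate n! = 3628800 permutations of y under H0): p = 0.000006.
Step 5: alpha = 0.05. reject H0.

tau_b = 0.9556 (C=44, D=1), p = 0.000006, reject H0.


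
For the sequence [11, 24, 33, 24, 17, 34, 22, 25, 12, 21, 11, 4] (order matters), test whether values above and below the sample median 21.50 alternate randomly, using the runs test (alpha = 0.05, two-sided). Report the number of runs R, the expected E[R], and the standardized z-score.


Step 1: Compute median = 21.50; label A = above, B = below.
Labels in order: BAAABAAABBBB  (n_A = 6, n_B = 6)
Step 2: Count runs R = 5.
Step 3: Under H0 (random ordering), E[R] = 2*n_A*n_B/(n_A+n_B) + 1 = 2*6*6/12 + 1 = 7.0000.
        Var[R] = 2*n_A*n_B*(2*n_A*n_B - n_A - n_B) / ((n_A+n_B)^2 * (n_A+n_B-1)) = 4320/1584 = 2.7273.
        SD[R] = 1.6514.
Step 4: Continuity-corrected z = (R + 0.5 - E[R]) / SD[R] = (5 + 0.5 - 7.0000) / 1.6514 = -0.9083.
Step 5: Two-sided p-value via normal approximation = 2*(1 - Phi(|z|)) = 0.363722.
Step 6: alpha = 0.05. fail to reject H0.

R = 5, z = -0.9083, p = 0.363722, fail to reject H0.


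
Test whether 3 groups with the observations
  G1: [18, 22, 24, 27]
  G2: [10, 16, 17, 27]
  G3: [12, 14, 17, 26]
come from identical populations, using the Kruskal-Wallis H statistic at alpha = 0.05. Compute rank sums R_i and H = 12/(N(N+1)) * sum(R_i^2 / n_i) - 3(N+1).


Step 1: Combine all N = 12 observations and assign midranks.
sorted (value, group, rank): (10,G2,1), (12,G3,2), (14,G3,3), (16,G2,4), (17,G2,5.5), (17,G3,5.5), (18,G1,7), (22,G1,8), (24,G1,9), (26,G3,10), (27,G1,11.5), (27,G2,11.5)
Step 2: Sum ranks within each group.
R_1 = 35.5 (n_1 = 4)
R_2 = 22 (n_2 = 4)
R_3 = 20.5 (n_3 = 4)
Step 3: H = 12/(N(N+1)) * sum(R_i^2/n_i) - 3(N+1)
     = 12/(12*13) * (35.5^2/4 + 22^2/4 + 20.5^2/4) - 3*13
     = 0.076923 * 541.125 - 39
     = 2.625000.
Step 4: Ties present; correction factor C = 1 - 12/(12^3 - 12) = 0.993007. Corrected H = 2.625000 / 0.993007 = 2.643486.
Step 5: Under H0, H ~ chi^2(2); p-value = 0.266670.
Step 6: alpha = 0.05. fail to reject H0.

H = 2.6435, df = 2, p = 0.266670, fail to reject H0.


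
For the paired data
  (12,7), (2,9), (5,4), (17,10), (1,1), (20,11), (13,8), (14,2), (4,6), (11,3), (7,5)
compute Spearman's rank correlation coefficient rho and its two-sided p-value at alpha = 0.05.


Step 1: Rank x and y separately (midranks; no ties here).
rank(x): 12->7, 2->2, 5->4, 17->10, 1->1, 20->11, 13->8, 14->9, 4->3, 11->6, 7->5
rank(y): 7->7, 9->9, 4->4, 10->10, 1->1, 11->11, 8->8, 2->2, 6->6, 3->3, 5->5
Step 2: d_i = R_x(i) - R_y(i); compute d_i^2.
  (7-7)^2=0, (2-9)^2=49, (4-4)^2=0, (10-10)^2=0, (1-1)^2=0, (11-11)^2=0, (8-8)^2=0, (9-2)^2=49, (3-6)^2=9, (6-3)^2=9, (5-5)^2=0
sum(d^2) = 116.
Step 3: rho = 1 - 6*116 / (11*(11^2 - 1)) = 1 - 696/1320 = 0.472727.
Step 4: Under H0, t = rho * sqrt((n-2)/(1-rho^2)) = 1.6094 ~ t(9).
Step 5: Two-sided p-value from the t-distribution with 9 df = 0.141999.
Step 6: alpha = 0.05. fail to reject H0.

rho = 0.4727, p = 0.141999, fail to reject H0 at alpha = 0.05.


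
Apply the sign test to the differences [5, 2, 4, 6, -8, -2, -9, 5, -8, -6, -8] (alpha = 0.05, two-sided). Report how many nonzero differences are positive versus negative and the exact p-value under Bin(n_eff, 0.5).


Step 1: Discard zero differences. Original n = 11; n_eff = number of nonzero differences = 11.
Nonzero differences (with sign): +5, +2, +4, +6, -8, -2, -9, +5, -8, -6, -8
Step 2: Count signs: positive = 5, negative = 6.
Step 3: Under H0: P(positive) = 0.5, so the number of positives S ~ Bin(11, 0.5).
Step 4: Two-sided exact p-value = sum of Bin(11,0.5) probabilities at or below the observed probability = 1.000000.
Step 5: alpha = 0.05. fail to reject H0.

n_eff = 11, pos = 5, neg = 6, p = 1.000000, fail to reject H0.


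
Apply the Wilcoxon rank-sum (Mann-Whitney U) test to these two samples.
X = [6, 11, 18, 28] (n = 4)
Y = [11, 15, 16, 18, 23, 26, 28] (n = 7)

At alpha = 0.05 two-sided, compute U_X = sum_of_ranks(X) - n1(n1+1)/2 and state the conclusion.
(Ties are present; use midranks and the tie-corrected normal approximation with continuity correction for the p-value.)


Step 1: Combine and sort all 11 observations; assign midranks.
sorted (value, group): (6,X), (11,X), (11,Y), (15,Y), (16,Y), (18,X), (18,Y), (23,Y), (26,Y), (28,X), (28,Y)
ranks: 6->1, 11->2.5, 11->2.5, 15->4, 16->5, 18->6.5, 18->6.5, 23->8, 26->9, 28->10.5, 28->10.5
Step 2: Rank sum for X: R1 = 1 + 2.5 + 6.5 + 10.5 = 20.5.
Step 3: U_X = R1 - n1(n1+1)/2 = 20.5 - 4*5/2 = 20.5 - 10 = 10.5.
       U_Y = n1*n2 - U_X = 28 - 10.5 = 17.5.
Step 4: Ties are present, so use the tie-corrected normal approximation (with continuity correction) for the p-value.
Step 5: p-value = 0.568100; compare to alpha = 0.05. fail to reject H0.

U_X = 10.5, p = 0.568100, fail to reject H0 at alpha = 0.05.


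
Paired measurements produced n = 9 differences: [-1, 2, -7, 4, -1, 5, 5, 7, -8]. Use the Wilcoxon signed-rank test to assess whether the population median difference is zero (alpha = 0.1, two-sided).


Step 1: Drop any zero differences (none here) and take |d_i|.
|d| = [1, 2, 7, 4, 1, 5, 5, 7, 8]
Step 2: Midrank |d_i| (ties get averaged ranks).
ranks: |1|->1.5, |2|->3, |7|->7.5, |4|->4, |1|->1.5, |5|->5.5, |5|->5.5, |7|->7.5, |8|->9
Step 3: Attach original signs; sum ranks with positive sign and with negative sign.
W+ = 3 + 4 + 5.5 + 5.5 + 7.5 = 25.5
W- = 1.5 + 7.5 + 1.5 + 9 = 19.5
(Check: W+ + W- = 45 should equal n(n+1)/2 = 45.)
Step 4: Test statistic W = min(W+, W-) = 19.5.
Step 5: Ties in |d|, so use the tie-corrected normal approximation.
        E[W] = n(n+1)/4 = 9*10/4 = 22.5.
        Tie groups: |d|=1 (t=2), |d|=5 (t=2), |d|=7 (t=2); sum(t^3 - t) = 18.
        Var[W] = n(n+1)(2n+1)/24 - sum(t^3-t)/48 = 1710/24 - 18/48 = 70.875.
        z = (W - E[W]) / sqrt(Var[W]) = (19.5 - 22.5) / 8.4187 = -0.3563.
        Two-sided p = 2*Phi(z) = 0.721580.
Step 6: alpha = 0.1. fail to reject H0.

W+ = 25.5, W- = 19.5, W = min = 19.5, p = 0.721580, fail to reject H0.


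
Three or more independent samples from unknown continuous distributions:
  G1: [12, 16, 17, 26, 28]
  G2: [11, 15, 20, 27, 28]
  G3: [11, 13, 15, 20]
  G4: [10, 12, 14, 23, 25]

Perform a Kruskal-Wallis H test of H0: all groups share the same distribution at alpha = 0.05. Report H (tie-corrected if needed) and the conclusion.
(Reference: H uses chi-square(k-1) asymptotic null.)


Step 1: Combine all N = 19 observations and assign midranks.
sorted (value, group, rank): (10,G4,1), (11,G2,2.5), (11,G3,2.5), (12,G1,4.5), (12,G4,4.5), (13,G3,6), (14,G4,7), (15,G2,8.5), (15,G3,8.5), (16,G1,10), (17,G1,11), (20,G2,12.5), (20,G3,12.5), (23,G4,14), (25,G4,15), (26,G1,16), (27,G2,17), (28,G1,18.5), (28,G2,18.5)
Step 2: Sum ranks within each group.
R_1 = 60 (n_1 = 5)
R_2 = 59 (n_2 = 5)
R_3 = 29.5 (n_3 = 4)
R_4 = 41.5 (n_4 = 5)
Step 3: H = 12/(N(N+1)) * sum(R_i^2/n_i) - 3(N+1)
     = 12/(19*20) * (60^2/5 + 59^2/5 + 29.5^2/4 + 41.5^2/5) - 3*20
     = 0.031579 * 1978.21 - 60
     = 2.469868.
Step 4: Ties present; correction factor C = 1 - 30/(19^3 - 19) = 0.995614. Corrected H = 2.469868 / 0.995614 = 2.480749.
Step 5: Under H0, H ~ chi^2(3); p-value = 0.478780.
Step 6: alpha = 0.05. fail to reject H0.

H = 2.4807, df = 3, p = 0.478780, fail to reject H0.


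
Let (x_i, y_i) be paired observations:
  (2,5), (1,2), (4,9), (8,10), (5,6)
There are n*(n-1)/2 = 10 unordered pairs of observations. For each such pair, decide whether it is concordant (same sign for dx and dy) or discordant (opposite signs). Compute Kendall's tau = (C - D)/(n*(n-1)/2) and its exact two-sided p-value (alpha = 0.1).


Step 1: Enumerate the 10 unordered pairs (i,j) with i<j and classify each by sign(x_j-x_i) * sign(y_j-y_i).
  (1,2):dx=-1,dy=-3->C; (1,3):dx=+2,dy=+4->C; (1,4):dx=+6,dy=+5->C; (1,5):dx=+3,dy=+1->C
  (2,3):dx=+3,dy=+7->C; (2,4):dx=+7,dy=+8->C; (2,5):dx=+4,dy=+4->C; (3,4):dx=+4,dy=+1->C
  (3,5):dx=+1,dy=-3->D; (4,5):dx=-3,dy=-4->C
Step 2: C = 9, D = 1, total pairs = 10.
Step 3: tau = (C - D)/(n(n-1)/2) = (9 - 1)/10 = 0.800000.
Step 4: Exact two-sided p-value (enumerate n! = 120 permutations of y under H0): p = 0.083333.
Step 5: alpha = 0.1. reject H0.

tau_b = 0.8000 (C=9, D=1), p = 0.083333, reject H0.
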